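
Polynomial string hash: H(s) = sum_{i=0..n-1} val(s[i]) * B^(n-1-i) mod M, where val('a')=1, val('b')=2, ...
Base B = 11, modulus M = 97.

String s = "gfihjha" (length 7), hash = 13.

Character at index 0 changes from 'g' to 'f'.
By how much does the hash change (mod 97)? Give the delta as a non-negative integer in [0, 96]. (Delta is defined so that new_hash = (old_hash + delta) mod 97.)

Delta formula: (val(new) - val(old)) * B^(n-1-k) mod M
  val('f') - val('g') = 6 - 7 = -1
  B^(n-1-k) = 11^6 mod 97 = 50
  Delta = -1 * 50 mod 97 = 47

Answer: 47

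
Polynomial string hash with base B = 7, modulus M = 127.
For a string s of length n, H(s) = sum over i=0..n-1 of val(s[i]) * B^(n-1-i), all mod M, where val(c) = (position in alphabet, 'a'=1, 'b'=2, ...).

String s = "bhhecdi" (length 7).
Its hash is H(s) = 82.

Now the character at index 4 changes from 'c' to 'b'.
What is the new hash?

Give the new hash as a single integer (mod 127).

Answer: 33

Derivation:
val('c') = 3, val('b') = 2
Position k = 4, exponent = n-1-k = 2
B^2 mod M = 7^2 mod 127 = 49
Delta = (2 - 3) * 49 mod 127 = 78
New hash = (82 + 78) mod 127 = 33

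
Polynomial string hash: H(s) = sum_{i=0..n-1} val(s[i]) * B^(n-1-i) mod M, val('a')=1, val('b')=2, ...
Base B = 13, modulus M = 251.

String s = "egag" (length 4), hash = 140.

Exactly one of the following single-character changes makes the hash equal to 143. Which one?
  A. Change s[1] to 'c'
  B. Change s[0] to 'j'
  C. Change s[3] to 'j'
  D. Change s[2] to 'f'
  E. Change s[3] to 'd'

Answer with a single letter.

Option A: s[1]='g'->'c', delta=(3-7)*13^2 mod 251 = 77, hash=140+77 mod 251 = 217
Option B: s[0]='e'->'j', delta=(10-5)*13^3 mod 251 = 192, hash=140+192 mod 251 = 81
Option C: s[3]='g'->'j', delta=(10-7)*13^0 mod 251 = 3, hash=140+3 mod 251 = 143 <-- target
Option D: s[2]='a'->'f', delta=(6-1)*13^1 mod 251 = 65, hash=140+65 mod 251 = 205
Option E: s[3]='g'->'d', delta=(4-7)*13^0 mod 251 = 248, hash=140+248 mod 251 = 137

Answer: C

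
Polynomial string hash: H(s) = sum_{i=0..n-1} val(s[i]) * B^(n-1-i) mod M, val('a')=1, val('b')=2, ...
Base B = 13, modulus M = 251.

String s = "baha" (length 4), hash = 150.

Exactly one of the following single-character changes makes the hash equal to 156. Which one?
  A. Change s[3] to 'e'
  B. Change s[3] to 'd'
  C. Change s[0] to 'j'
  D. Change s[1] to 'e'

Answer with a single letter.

Answer: C

Derivation:
Option A: s[3]='a'->'e', delta=(5-1)*13^0 mod 251 = 4, hash=150+4 mod 251 = 154
Option B: s[3]='a'->'d', delta=(4-1)*13^0 mod 251 = 3, hash=150+3 mod 251 = 153
Option C: s[0]='b'->'j', delta=(10-2)*13^3 mod 251 = 6, hash=150+6 mod 251 = 156 <-- target
Option D: s[1]='a'->'e', delta=(5-1)*13^2 mod 251 = 174, hash=150+174 mod 251 = 73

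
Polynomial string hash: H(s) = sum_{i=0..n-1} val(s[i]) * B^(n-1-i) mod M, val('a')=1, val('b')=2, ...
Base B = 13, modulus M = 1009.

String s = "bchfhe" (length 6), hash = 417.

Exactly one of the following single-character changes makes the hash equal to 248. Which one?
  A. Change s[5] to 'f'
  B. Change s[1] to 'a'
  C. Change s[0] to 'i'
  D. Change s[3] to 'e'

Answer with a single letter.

Answer: D

Derivation:
Option A: s[5]='e'->'f', delta=(6-5)*13^0 mod 1009 = 1, hash=417+1 mod 1009 = 418
Option B: s[1]='c'->'a', delta=(1-3)*13^4 mod 1009 = 391, hash=417+391 mod 1009 = 808
Option C: s[0]='b'->'i', delta=(9-2)*13^5 mod 1009 = 876, hash=417+876 mod 1009 = 284
Option D: s[3]='f'->'e', delta=(5-6)*13^2 mod 1009 = 840, hash=417+840 mod 1009 = 248 <-- target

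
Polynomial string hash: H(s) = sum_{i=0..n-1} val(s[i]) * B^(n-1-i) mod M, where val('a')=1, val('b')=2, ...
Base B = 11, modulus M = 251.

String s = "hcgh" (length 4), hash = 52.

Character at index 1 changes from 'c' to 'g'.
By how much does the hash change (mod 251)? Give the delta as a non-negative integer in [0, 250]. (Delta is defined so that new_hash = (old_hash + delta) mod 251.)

Answer: 233

Derivation:
Delta formula: (val(new) - val(old)) * B^(n-1-k) mod M
  val('g') - val('c') = 7 - 3 = 4
  B^(n-1-k) = 11^2 mod 251 = 121
  Delta = 4 * 121 mod 251 = 233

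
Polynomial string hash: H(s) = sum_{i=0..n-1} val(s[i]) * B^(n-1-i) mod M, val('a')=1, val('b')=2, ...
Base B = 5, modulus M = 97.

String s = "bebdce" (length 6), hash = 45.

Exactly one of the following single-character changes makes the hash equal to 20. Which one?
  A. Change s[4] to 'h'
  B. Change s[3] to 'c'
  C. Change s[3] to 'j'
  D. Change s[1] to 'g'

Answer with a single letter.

Option A: s[4]='c'->'h', delta=(8-3)*5^1 mod 97 = 25, hash=45+25 mod 97 = 70
Option B: s[3]='d'->'c', delta=(3-4)*5^2 mod 97 = 72, hash=45+72 mod 97 = 20 <-- target
Option C: s[3]='d'->'j', delta=(10-4)*5^2 mod 97 = 53, hash=45+53 mod 97 = 1
Option D: s[1]='e'->'g', delta=(7-5)*5^4 mod 97 = 86, hash=45+86 mod 97 = 34

Answer: B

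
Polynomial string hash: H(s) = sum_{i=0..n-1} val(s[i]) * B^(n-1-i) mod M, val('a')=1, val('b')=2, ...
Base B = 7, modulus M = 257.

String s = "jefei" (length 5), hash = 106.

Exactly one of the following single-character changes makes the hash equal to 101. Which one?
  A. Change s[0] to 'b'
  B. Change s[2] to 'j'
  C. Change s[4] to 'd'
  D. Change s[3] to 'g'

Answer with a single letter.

Option A: s[0]='j'->'b', delta=(2-10)*7^4 mod 257 = 67, hash=106+67 mod 257 = 173
Option B: s[2]='f'->'j', delta=(10-6)*7^2 mod 257 = 196, hash=106+196 mod 257 = 45
Option C: s[4]='i'->'d', delta=(4-9)*7^0 mod 257 = 252, hash=106+252 mod 257 = 101 <-- target
Option D: s[3]='e'->'g', delta=(7-5)*7^1 mod 257 = 14, hash=106+14 mod 257 = 120

Answer: C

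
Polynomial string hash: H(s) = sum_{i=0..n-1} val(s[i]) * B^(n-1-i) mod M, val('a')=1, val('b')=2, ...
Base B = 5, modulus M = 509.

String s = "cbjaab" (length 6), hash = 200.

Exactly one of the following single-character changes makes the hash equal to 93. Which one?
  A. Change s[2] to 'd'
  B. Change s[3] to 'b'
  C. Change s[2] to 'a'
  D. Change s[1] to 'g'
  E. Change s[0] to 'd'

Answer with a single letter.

Answer: C

Derivation:
Option A: s[2]='j'->'d', delta=(4-10)*5^3 mod 509 = 268, hash=200+268 mod 509 = 468
Option B: s[3]='a'->'b', delta=(2-1)*5^2 mod 509 = 25, hash=200+25 mod 509 = 225
Option C: s[2]='j'->'a', delta=(1-10)*5^3 mod 509 = 402, hash=200+402 mod 509 = 93 <-- target
Option D: s[1]='b'->'g', delta=(7-2)*5^4 mod 509 = 71, hash=200+71 mod 509 = 271
Option E: s[0]='c'->'d', delta=(4-3)*5^5 mod 509 = 71, hash=200+71 mod 509 = 271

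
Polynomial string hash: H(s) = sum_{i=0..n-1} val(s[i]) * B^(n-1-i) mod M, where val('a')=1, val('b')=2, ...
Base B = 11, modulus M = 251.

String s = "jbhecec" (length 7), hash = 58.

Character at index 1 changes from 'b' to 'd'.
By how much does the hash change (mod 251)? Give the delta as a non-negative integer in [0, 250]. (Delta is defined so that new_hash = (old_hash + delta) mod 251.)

Delta formula: (val(new) - val(old)) * B^(n-1-k) mod M
  val('d') - val('b') = 4 - 2 = 2
  B^(n-1-k) = 11^5 mod 251 = 160
  Delta = 2 * 160 mod 251 = 69

Answer: 69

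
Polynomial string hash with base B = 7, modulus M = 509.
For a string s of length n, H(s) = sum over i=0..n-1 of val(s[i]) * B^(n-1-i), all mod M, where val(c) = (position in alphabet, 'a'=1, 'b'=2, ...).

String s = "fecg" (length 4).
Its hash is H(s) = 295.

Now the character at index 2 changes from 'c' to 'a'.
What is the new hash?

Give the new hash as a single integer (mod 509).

val('c') = 3, val('a') = 1
Position k = 2, exponent = n-1-k = 1
B^1 mod M = 7^1 mod 509 = 7
Delta = (1 - 3) * 7 mod 509 = 495
New hash = (295 + 495) mod 509 = 281

Answer: 281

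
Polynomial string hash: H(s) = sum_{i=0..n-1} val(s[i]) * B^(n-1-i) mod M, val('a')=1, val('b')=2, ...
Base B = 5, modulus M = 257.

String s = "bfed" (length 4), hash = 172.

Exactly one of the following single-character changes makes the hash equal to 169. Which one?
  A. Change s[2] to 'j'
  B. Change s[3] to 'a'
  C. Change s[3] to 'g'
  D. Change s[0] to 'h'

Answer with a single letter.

Option A: s[2]='e'->'j', delta=(10-5)*5^1 mod 257 = 25, hash=172+25 mod 257 = 197
Option B: s[3]='d'->'a', delta=(1-4)*5^0 mod 257 = 254, hash=172+254 mod 257 = 169 <-- target
Option C: s[3]='d'->'g', delta=(7-4)*5^0 mod 257 = 3, hash=172+3 mod 257 = 175
Option D: s[0]='b'->'h', delta=(8-2)*5^3 mod 257 = 236, hash=172+236 mod 257 = 151

Answer: B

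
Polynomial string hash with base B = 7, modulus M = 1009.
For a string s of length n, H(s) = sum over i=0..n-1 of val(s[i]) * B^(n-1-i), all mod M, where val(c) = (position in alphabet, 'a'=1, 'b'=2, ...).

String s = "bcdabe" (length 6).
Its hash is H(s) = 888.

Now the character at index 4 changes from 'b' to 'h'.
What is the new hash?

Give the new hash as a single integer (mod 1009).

val('b') = 2, val('h') = 8
Position k = 4, exponent = n-1-k = 1
B^1 mod M = 7^1 mod 1009 = 7
Delta = (8 - 2) * 7 mod 1009 = 42
New hash = (888 + 42) mod 1009 = 930

Answer: 930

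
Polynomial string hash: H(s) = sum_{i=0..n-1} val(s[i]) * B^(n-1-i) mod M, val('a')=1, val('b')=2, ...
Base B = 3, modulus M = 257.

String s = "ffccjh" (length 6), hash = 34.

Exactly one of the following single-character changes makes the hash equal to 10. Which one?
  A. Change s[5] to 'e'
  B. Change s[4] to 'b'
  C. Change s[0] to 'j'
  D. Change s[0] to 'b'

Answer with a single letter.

Option A: s[5]='h'->'e', delta=(5-8)*3^0 mod 257 = 254, hash=34+254 mod 257 = 31
Option B: s[4]='j'->'b', delta=(2-10)*3^1 mod 257 = 233, hash=34+233 mod 257 = 10 <-- target
Option C: s[0]='f'->'j', delta=(10-6)*3^5 mod 257 = 201, hash=34+201 mod 257 = 235
Option D: s[0]='f'->'b', delta=(2-6)*3^5 mod 257 = 56, hash=34+56 mod 257 = 90

Answer: B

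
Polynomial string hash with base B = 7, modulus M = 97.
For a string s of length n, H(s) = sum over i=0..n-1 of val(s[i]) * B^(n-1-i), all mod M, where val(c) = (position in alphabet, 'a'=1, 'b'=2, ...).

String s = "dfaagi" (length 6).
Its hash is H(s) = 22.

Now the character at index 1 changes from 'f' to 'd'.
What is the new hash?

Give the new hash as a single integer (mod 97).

Answer: 70

Derivation:
val('f') = 6, val('d') = 4
Position k = 1, exponent = n-1-k = 4
B^4 mod M = 7^4 mod 97 = 73
Delta = (4 - 6) * 73 mod 97 = 48
New hash = (22 + 48) mod 97 = 70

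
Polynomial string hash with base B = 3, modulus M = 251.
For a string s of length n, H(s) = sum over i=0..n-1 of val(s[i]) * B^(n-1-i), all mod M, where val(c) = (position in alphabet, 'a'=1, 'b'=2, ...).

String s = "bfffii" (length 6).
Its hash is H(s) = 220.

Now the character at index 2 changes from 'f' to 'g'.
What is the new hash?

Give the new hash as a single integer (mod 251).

Answer: 247

Derivation:
val('f') = 6, val('g') = 7
Position k = 2, exponent = n-1-k = 3
B^3 mod M = 3^3 mod 251 = 27
Delta = (7 - 6) * 27 mod 251 = 27
New hash = (220 + 27) mod 251 = 247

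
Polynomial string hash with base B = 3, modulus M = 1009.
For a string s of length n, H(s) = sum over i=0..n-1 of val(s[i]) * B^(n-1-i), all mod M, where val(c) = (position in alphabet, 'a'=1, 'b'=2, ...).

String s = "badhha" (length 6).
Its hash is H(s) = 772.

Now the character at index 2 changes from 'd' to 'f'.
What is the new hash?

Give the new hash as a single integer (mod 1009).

Answer: 826

Derivation:
val('d') = 4, val('f') = 6
Position k = 2, exponent = n-1-k = 3
B^3 mod M = 3^3 mod 1009 = 27
Delta = (6 - 4) * 27 mod 1009 = 54
New hash = (772 + 54) mod 1009 = 826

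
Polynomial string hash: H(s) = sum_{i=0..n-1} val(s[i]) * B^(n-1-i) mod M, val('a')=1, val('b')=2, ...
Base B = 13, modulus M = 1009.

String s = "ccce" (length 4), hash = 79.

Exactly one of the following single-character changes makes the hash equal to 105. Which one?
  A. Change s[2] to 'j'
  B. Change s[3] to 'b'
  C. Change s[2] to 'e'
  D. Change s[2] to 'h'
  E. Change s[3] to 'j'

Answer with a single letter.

Option A: s[2]='c'->'j', delta=(10-3)*13^1 mod 1009 = 91, hash=79+91 mod 1009 = 170
Option B: s[3]='e'->'b', delta=(2-5)*13^0 mod 1009 = 1006, hash=79+1006 mod 1009 = 76
Option C: s[2]='c'->'e', delta=(5-3)*13^1 mod 1009 = 26, hash=79+26 mod 1009 = 105 <-- target
Option D: s[2]='c'->'h', delta=(8-3)*13^1 mod 1009 = 65, hash=79+65 mod 1009 = 144
Option E: s[3]='e'->'j', delta=(10-5)*13^0 mod 1009 = 5, hash=79+5 mod 1009 = 84

Answer: C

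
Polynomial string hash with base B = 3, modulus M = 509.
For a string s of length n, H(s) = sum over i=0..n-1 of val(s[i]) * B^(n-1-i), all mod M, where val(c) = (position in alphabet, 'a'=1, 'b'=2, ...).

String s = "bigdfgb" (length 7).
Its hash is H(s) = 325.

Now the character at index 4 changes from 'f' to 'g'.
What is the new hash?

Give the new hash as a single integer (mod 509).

val('f') = 6, val('g') = 7
Position k = 4, exponent = n-1-k = 2
B^2 mod M = 3^2 mod 509 = 9
Delta = (7 - 6) * 9 mod 509 = 9
New hash = (325 + 9) mod 509 = 334

Answer: 334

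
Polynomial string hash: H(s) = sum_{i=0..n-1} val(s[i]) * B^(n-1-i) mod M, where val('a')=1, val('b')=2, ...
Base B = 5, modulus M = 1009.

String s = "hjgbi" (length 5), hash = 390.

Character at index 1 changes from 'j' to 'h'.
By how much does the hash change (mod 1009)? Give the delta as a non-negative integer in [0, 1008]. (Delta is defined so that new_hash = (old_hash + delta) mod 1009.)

Delta formula: (val(new) - val(old)) * B^(n-1-k) mod M
  val('h') - val('j') = 8 - 10 = -2
  B^(n-1-k) = 5^3 mod 1009 = 125
  Delta = -2 * 125 mod 1009 = 759

Answer: 759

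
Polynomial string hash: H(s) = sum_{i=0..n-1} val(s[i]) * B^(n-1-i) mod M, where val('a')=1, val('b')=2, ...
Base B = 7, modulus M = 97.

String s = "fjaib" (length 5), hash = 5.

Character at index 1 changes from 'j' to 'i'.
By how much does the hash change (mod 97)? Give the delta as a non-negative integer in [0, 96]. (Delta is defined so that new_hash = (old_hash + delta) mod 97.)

Delta formula: (val(new) - val(old)) * B^(n-1-k) mod M
  val('i') - val('j') = 9 - 10 = -1
  B^(n-1-k) = 7^3 mod 97 = 52
  Delta = -1 * 52 mod 97 = 45

Answer: 45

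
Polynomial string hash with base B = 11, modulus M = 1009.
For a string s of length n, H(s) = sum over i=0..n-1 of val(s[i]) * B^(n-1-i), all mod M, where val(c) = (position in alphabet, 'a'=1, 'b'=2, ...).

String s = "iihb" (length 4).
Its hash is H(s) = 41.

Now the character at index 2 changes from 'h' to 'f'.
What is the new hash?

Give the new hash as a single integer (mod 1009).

Answer: 19

Derivation:
val('h') = 8, val('f') = 6
Position k = 2, exponent = n-1-k = 1
B^1 mod M = 11^1 mod 1009 = 11
Delta = (6 - 8) * 11 mod 1009 = 987
New hash = (41 + 987) mod 1009 = 19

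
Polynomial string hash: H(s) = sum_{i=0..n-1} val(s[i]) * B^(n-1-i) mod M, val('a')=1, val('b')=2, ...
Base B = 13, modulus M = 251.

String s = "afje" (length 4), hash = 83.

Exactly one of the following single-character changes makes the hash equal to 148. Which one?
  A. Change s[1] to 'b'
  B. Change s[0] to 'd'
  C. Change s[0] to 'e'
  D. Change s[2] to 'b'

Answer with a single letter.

Option A: s[1]='f'->'b', delta=(2-6)*13^2 mod 251 = 77, hash=83+77 mod 251 = 160
Option B: s[0]='a'->'d', delta=(4-1)*13^3 mod 251 = 65, hash=83+65 mod 251 = 148 <-- target
Option C: s[0]='a'->'e', delta=(5-1)*13^3 mod 251 = 3, hash=83+3 mod 251 = 86
Option D: s[2]='j'->'b', delta=(2-10)*13^1 mod 251 = 147, hash=83+147 mod 251 = 230

Answer: B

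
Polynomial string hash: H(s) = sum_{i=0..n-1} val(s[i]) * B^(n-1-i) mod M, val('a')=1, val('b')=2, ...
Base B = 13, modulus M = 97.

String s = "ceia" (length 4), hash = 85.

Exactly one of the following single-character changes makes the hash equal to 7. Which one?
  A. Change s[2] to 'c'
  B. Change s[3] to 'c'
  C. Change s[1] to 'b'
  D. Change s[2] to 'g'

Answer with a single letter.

Option A: s[2]='i'->'c', delta=(3-9)*13^1 mod 97 = 19, hash=85+19 mod 97 = 7 <-- target
Option B: s[3]='a'->'c', delta=(3-1)*13^0 mod 97 = 2, hash=85+2 mod 97 = 87
Option C: s[1]='e'->'b', delta=(2-5)*13^2 mod 97 = 75, hash=85+75 mod 97 = 63
Option D: s[2]='i'->'g', delta=(7-9)*13^1 mod 97 = 71, hash=85+71 mod 97 = 59

Answer: A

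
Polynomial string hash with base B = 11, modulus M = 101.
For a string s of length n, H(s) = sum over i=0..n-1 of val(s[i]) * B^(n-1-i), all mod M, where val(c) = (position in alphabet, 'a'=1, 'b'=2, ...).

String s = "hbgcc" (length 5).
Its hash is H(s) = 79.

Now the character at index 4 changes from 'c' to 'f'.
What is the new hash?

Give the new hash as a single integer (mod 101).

val('c') = 3, val('f') = 6
Position k = 4, exponent = n-1-k = 0
B^0 mod M = 11^0 mod 101 = 1
Delta = (6 - 3) * 1 mod 101 = 3
New hash = (79 + 3) mod 101 = 82

Answer: 82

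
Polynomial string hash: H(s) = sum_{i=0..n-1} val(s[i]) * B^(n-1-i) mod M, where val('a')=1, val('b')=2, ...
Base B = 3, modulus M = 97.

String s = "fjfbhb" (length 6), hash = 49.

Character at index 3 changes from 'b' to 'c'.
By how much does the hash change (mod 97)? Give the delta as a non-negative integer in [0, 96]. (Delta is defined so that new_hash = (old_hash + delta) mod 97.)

Answer: 9

Derivation:
Delta formula: (val(new) - val(old)) * B^(n-1-k) mod M
  val('c') - val('b') = 3 - 2 = 1
  B^(n-1-k) = 3^2 mod 97 = 9
  Delta = 1 * 9 mod 97 = 9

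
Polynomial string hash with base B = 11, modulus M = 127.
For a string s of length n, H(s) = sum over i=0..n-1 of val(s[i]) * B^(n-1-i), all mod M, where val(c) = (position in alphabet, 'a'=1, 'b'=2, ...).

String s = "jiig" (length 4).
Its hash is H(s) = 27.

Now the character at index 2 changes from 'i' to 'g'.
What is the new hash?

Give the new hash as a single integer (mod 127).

Answer: 5

Derivation:
val('i') = 9, val('g') = 7
Position k = 2, exponent = n-1-k = 1
B^1 mod M = 11^1 mod 127 = 11
Delta = (7 - 9) * 11 mod 127 = 105
New hash = (27 + 105) mod 127 = 5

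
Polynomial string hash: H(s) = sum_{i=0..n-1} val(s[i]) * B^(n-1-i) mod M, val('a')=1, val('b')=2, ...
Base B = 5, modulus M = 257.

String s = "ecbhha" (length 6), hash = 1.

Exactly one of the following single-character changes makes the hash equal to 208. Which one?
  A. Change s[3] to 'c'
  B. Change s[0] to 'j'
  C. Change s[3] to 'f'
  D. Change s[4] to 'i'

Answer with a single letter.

Answer: C

Derivation:
Option A: s[3]='h'->'c', delta=(3-8)*5^2 mod 257 = 132, hash=1+132 mod 257 = 133
Option B: s[0]='e'->'j', delta=(10-5)*5^5 mod 257 = 205, hash=1+205 mod 257 = 206
Option C: s[3]='h'->'f', delta=(6-8)*5^2 mod 257 = 207, hash=1+207 mod 257 = 208 <-- target
Option D: s[4]='h'->'i', delta=(9-8)*5^1 mod 257 = 5, hash=1+5 mod 257 = 6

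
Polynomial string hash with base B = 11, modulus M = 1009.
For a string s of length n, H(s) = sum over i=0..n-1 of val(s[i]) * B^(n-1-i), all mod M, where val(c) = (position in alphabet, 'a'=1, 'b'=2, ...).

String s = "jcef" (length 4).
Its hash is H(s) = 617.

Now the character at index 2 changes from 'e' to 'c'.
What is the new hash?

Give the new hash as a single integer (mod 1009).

Answer: 595

Derivation:
val('e') = 5, val('c') = 3
Position k = 2, exponent = n-1-k = 1
B^1 mod M = 11^1 mod 1009 = 11
Delta = (3 - 5) * 11 mod 1009 = 987
New hash = (617 + 987) mod 1009 = 595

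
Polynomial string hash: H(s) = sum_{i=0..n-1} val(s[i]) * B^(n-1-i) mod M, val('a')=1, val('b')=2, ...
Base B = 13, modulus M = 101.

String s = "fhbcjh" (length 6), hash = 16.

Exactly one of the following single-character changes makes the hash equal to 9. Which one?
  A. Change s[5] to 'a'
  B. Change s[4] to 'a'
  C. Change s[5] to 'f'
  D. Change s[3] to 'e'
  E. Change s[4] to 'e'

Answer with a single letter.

Answer: A

Derivation:
Option A: s[5]='h'->'a', delta=(1-8)*13^0 mod 101 = 94, hash=16+94 mod 101 = 9 <-- target
Option B: s[4]='j'->'a', delta=(1-10)*13^1 mod 101 = 85, hash=16+85 mod 101 = 0
Option C: s[5]='h'->'f', delta=(6-8)*13^0 mod 101 = 99, hash=16+99 mod 101 = 14
Option D: s[3]='c'->'e', delta=(5-3)*13^2 mod 101 = 35, hash=16+35 mod 101 = 51
Option E: s[4]='j'->'e', delta=(5-10)*13^1 mod 101 = 36, hash=16+36 mod 101 = 52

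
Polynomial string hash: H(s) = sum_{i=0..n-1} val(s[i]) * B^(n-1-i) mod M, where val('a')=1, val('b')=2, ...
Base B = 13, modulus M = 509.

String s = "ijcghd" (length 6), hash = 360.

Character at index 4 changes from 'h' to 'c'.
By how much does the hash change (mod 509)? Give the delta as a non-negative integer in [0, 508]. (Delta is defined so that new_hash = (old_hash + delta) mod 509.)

Delta formula: (val(new) - val(old)) * B^(n-1-k) mod M
  val('c') - val('h') = 3 - 8 = -5
  B^(n-1-k) = 13^1 mod 509 = 13
  Delta = -5 * 13 mod 509 = 444

Answer: 444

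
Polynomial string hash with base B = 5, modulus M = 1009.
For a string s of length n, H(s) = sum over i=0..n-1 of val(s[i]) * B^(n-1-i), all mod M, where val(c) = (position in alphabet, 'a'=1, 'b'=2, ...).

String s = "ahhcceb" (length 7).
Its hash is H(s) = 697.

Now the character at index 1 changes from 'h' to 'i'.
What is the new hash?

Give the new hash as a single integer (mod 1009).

Answer: 795

Derivation:
val('h') = 8, val('i') = 9
Position k = 1, exponent = n-1-k = 5
B^5 mod M = 5^5 mod 1009 = 98
Delta = (9 - 8) * 98 mod 1009 = 98
New hash = (697 + 98) mod 1009 = 795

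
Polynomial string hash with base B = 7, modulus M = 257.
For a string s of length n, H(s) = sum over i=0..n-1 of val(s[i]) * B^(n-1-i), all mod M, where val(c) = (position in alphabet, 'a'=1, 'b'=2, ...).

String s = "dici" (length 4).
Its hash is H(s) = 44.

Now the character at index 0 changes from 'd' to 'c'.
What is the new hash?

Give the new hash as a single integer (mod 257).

val('d') = 4, val('c') = 3
Position k = 0, exponent = n-1-k = 3
B^3 mod M = 7^3 mod 257 = 86
Delta = (3 - 4) * 86 mod 257 = 171
New hash = (44 + 171) mod 257 = 215

Answer: 215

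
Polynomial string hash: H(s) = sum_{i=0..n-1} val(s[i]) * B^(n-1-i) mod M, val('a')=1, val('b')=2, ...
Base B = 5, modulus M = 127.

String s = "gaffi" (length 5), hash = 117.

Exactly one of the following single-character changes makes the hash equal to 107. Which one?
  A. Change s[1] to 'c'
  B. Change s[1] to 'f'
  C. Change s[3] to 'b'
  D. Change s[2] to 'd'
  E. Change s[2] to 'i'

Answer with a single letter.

Answer: B

Derivation:
Option A: s[1]='a'->'c', delta=(3-1)*5^3 mod 127 = 123, hash=117+123 mod 127 = 113
Option B: s[1]='a'->'f', delta=(6-1)*5^3 mod 127 = 117, hash=117+117 mod 127 = 107 <-- target
Option C: s[3]='f'->'b', delta=(2-6)*5^1 mod 127 = 107, hash=117+107 mod 127 = 97
Option D: s[2]='f'->'d', delta=(4-6)*5^2 mod 127 = 77, hash=117+77 mod 127 = 67
Option E: s[2]='f'->'i', delta=(9-6)*5^2 mod 127 = 75, hash=117+75 mod 127 = 65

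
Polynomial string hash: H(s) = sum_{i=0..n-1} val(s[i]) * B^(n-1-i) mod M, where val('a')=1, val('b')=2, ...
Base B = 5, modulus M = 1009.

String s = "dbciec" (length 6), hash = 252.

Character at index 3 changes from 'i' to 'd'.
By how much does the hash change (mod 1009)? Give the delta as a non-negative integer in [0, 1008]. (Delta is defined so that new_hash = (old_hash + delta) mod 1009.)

Answer: 884

Derivation:
Delta formula: (val(new) - val(old)) * B^(n-1-k) mod M
  val('d') - val('i') = 4 - 9 = -5
  B^(n-1-k) = 5^2 mod 1009 = 25
  Delta = -5 * 25 mod 1009 = 884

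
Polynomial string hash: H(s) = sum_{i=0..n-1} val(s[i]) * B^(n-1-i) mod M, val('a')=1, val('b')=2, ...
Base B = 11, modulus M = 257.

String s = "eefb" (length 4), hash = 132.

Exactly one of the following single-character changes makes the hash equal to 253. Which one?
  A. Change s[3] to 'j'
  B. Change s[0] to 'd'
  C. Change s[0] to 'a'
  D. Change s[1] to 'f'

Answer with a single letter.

Answer: D

Derivation:
Option A: s[3]='b'->'j', delta=(10-2)*11^0 mod 257 = 8, hash=132+8 mod 257 = 140
Option B: s[0]='e'->'d', delta=(4-5)*11^3 mod 257 = 211, hash=132+211 mod 257 = 86
Option C: s[0]='e'->'a', delta=(1-5)*11^3 mod 257 = 73, hash=132+73 mod 257 = 205
Option D: s[1]='e'->'f', delta=(6-5)*11^2 mod 257 = 121, hash=132+121 mod 257 = 253 <-- target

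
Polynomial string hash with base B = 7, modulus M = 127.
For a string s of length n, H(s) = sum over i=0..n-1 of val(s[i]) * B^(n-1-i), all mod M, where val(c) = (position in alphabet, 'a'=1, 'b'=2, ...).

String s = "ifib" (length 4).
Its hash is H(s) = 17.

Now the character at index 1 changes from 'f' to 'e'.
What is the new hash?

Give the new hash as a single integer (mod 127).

val('f') = 6, val('e') = 5
Position k = 1, exponent = n-1-k = 2
B^2 mod M = 7^2 mod 127 = 49
Delta = (5 - 6) * 49 mod 127 = 78
New hash = (17 + 78) mod 127 = 95

Answer: 95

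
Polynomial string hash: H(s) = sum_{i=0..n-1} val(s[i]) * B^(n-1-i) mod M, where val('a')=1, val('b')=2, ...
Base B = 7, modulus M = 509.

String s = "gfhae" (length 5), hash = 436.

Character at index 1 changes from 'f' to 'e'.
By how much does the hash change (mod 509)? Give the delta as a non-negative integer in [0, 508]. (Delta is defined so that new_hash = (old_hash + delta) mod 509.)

Delta formula: (val(new) - val(old)) * B^(n-1-k) mod M
  val('e') - val('f') = 5 - 6 = -1
  B^(n-1-k) = 7^3 mod 509 = 343
  Delta = -1 * 343 mod 509 = 166

Answer: 166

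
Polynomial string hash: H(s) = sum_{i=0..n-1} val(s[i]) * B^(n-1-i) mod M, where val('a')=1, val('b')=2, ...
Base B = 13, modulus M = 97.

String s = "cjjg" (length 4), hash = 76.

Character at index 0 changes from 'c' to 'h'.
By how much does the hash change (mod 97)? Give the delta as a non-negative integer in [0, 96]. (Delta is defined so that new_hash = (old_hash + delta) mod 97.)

Answer: 24

Derivation:
Delta formula: (val(new) - val(old)) * B^(n-1-k) mod M
  val('h') - val('c') = 8 - 3 = 5
  B^(n-1-k) = 13^3 mod 97 = 63
  Delta = 5 * 63 mod 97 = 24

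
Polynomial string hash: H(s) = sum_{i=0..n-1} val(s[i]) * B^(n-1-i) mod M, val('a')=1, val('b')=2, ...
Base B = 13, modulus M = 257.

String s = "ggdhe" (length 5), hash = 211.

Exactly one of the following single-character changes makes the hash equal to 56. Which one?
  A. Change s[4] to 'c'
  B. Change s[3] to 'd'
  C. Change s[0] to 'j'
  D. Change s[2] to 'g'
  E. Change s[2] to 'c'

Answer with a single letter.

Answer: C

Derivation:
Option A: s[4]='e'->'c', delta=(3-5)*13^0 mod 257 = 255, hash=211+255 mod 257 = 209
Option B: s[3]='h'->'d', delta=(4-8)*13^1 mod 257 = 205, hash=211+205 mod 257 = 159
Option C: s[0]='g'->'j', delta=(10-7)*13^4 mod 257 = 102, hash=211+102 mod 257 = 56 <-- target
Option D: s[2]='d'->'g', delta=(7-4)*13^2 mod 257 = 250, hash=211+250 mod 257 = 204
Option E: s[2]='d'->'c', delta=(3-4)*13^2 mod 257 = 88, hash=211+88 mod 257 = 42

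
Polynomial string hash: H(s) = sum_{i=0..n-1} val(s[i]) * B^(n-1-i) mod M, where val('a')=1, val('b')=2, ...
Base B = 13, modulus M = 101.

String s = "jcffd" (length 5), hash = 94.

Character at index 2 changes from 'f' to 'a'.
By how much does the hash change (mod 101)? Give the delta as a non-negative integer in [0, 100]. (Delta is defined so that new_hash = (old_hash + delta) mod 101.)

Delta formula: (val(new) - val(old)) * B^(n-1-k) mod M
  val('a') - val('f') = 1 - 6 = -5
  B^(n-1-k) = 13^2 mod 101 = 68
  Delta = -5 * 68 mod 101 = 64

Answer: 64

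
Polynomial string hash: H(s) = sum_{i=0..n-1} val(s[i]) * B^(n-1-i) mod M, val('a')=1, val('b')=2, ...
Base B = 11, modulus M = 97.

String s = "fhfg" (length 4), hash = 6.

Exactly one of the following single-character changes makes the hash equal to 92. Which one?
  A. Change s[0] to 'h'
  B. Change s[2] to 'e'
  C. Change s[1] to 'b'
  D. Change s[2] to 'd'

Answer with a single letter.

Answer: B

Derivation:
Option A: s[0]='f'->'h', delta=(8-6)*11^3 mod 97 = 43, hash=6+43 mod 97 = 49
Option B: s[2]='f'->'e', delta=(5-6)*11^1 mod 97 = 86, hash=6+86 mod 97 = 92 <-- target
Option C: s[1]='h'->'b', delta=(2-8)*11^2 mod 97 = 50, hash=6+50 mod 97 = 56
Option D: s[2]='f'->'d', delta=(4-6)*11^1 mod 97 = 75, hash=6+75 mod 97 = 81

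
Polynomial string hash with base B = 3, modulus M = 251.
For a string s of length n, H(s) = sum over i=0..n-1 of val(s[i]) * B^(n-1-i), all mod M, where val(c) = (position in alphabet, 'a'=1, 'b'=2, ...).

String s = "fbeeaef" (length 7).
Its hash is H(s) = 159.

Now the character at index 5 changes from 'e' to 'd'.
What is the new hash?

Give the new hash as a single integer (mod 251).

val('e') = 5, val('d') = 4
Position k = 5, exponent = n-1-k = 1
B^1 mod M = 3^1 mod 251 = 3
Delta = (4 - 5) * 3 mod 251 = 248
New hash = (159 + 248) mod 251 = 156

Answer: 156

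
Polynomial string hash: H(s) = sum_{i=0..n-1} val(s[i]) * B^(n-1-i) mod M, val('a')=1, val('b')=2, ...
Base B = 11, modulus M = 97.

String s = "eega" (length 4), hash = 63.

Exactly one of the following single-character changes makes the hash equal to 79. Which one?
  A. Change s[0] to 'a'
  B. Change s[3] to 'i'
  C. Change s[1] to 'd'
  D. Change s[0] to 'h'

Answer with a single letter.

Answer: D

Derivation:
Option A: s[0]='e'->'a', delta=(1-5)*11^3 mod 97 = 11, hash=63+11 mod 97 = 74
Option B: s[3]='a'->'i', delta=(9-1)*11^0 mod 97 = 8, hash=63+8 mod 97 = 71
Option C: s[1]='e'->'d', delta=(4-5)*11^2 mod 97 = 73, hash=63+73 mod 97 = 39
Option D: s[0]='e'->'h', delta=(8-5)*11^3 mod 97 = 16, hash=63+16 mod 97 = 79 <-- target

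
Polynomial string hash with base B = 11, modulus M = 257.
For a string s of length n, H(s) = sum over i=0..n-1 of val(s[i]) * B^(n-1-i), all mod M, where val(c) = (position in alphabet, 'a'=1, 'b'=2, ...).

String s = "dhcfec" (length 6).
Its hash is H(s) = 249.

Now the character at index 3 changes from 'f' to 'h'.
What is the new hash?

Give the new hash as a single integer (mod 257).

val('f') = 6, val('h') = 8
Position k = 3, exponent = n-1-k = 2
B^2 mod M = 11^2 mod 257 = 121
Delta = (8 - 6) * 121 mod 257 = 242
New hash = (249 + 242) mod 257 = 234

Answer: 234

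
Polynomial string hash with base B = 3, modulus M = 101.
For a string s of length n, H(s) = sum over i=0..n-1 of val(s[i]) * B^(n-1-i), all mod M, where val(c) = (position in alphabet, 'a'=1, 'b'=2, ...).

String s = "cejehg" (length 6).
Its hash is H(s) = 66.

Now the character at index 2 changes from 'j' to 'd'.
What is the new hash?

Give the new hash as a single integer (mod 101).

val('j') = 10, val('d') = 4
Position k = 2, exponent = n-1-k = 3
B^3 mod M = 3^3 mod 101 = 27
Delta = (4 - 10) * 27 mod 101 = 40
New hash = (66 + 40) mod 101 = 5

Answer: 5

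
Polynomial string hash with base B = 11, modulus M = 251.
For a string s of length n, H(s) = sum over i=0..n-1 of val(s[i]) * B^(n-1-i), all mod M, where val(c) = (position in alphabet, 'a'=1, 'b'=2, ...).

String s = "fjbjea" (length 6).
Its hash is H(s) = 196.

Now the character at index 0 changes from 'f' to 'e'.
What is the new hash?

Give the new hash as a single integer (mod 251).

Answer: 36

Derivation:
val('f') = 6, val('e') = 5
Position k = 0, exponent = n-1-k = 5
B^5 mod M = 11^5 mod 251 = 160
Delta = (5 - 6) * 160 mod 251 = 91
New hash = (196 + 91) mod 251 = 36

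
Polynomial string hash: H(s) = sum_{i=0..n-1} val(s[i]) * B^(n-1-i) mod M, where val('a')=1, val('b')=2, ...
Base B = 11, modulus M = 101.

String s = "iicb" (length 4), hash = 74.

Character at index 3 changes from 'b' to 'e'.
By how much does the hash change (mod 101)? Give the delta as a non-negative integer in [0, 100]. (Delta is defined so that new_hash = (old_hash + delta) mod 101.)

Answer: 3

Derivation:
Delta formula: (val(new) - val(old)) * B^(n-1-k) mod M
  val('e') - val('b') = 5 - 2 = 3
  B^(n-1-k) = 11^0 mod 101 = 1
  Delta = 3 * 1 mod 101 = 3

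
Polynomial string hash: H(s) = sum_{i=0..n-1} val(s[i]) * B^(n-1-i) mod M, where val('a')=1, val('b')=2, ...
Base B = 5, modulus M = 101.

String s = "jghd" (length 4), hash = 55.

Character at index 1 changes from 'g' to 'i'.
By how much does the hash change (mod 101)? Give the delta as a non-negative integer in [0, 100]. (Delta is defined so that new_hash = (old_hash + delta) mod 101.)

Delta formula: (val(new) - val(old)) * B^(n-1-k) mod M
  val('i') - val('g') = 9 - 7 = 2
  B^(n-1-k) = 5^2 mod 101 = 25
  Delta = 2 * 25 mod 101 = 50

Answer: 50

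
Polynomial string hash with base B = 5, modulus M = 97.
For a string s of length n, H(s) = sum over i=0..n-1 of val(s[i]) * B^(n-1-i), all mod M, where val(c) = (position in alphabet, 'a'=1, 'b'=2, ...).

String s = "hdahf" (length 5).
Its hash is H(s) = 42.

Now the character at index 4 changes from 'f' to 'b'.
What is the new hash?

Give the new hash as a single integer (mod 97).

val('f') = 6, val('b') = 2
Position k = 4, exponent = n-1-k = 0
B^0 mod M = 5^0 mod 97 = 1
Delta = (2 - 6) * 1 mod 97 = 93
New hash = (42 + 93) mod 97 = 38

Answer: 38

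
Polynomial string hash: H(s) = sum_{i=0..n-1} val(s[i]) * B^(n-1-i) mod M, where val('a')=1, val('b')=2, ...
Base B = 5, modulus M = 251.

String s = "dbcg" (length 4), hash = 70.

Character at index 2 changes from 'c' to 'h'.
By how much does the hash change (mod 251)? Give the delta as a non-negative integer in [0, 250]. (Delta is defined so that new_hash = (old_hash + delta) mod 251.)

Delta formula: (val(new) - val(old)) * B^(n-1-k) mod M
  val('h') - val('c') = 8 - 3 = 5
  B^(n-1-k) = 5^1 mod 251 = 5
  Delta = 5 * 5 mod 251 = 25

Answer: 25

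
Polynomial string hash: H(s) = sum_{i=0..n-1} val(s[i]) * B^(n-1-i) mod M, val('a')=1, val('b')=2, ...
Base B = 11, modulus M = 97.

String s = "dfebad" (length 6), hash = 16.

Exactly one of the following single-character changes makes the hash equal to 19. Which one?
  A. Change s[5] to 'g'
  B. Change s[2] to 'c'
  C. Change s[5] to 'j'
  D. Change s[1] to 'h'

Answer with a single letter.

Answer: A

Derivation:
Option A: s[5]='d'->'g', delta=(7-4)*11^0 mod 97 = 3, hash=16+3 mod 97 = 19 <-- target
Option B: s[2]='e'->'c', delta=(3-5)*11^3 mod 97 = 54, hash=16+54 mod 97 = 70
Option C: s[5]='d'->'j', delta=(10-4)*11^0 mod 97 = 6, hash=16+6 mod 97 = 22
Option D: s[1]='f'->'h', delta=(8-6)*11^4 mod 97 = 85, hash=16+85 mod 97 = 4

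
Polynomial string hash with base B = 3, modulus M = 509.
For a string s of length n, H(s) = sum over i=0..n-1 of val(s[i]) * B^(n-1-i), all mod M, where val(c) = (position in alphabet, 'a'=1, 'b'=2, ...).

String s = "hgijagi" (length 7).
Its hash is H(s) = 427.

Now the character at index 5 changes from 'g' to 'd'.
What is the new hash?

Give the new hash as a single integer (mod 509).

val('g') = 7, val('d') = 4
Position k = 5, exponent = n-1-k = 1
B^1 mod M = 3^1 mod 509 = 3
Delta = (4 - 7) * 3 mod 509 = 500
New hash = (427 + 500) mod 509 = 418

Answer: 418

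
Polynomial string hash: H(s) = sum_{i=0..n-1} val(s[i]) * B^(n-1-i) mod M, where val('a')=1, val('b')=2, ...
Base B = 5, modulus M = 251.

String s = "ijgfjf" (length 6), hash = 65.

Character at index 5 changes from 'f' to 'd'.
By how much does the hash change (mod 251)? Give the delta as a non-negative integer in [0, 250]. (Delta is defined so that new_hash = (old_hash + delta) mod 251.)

Delta formula: (val(new) - val(old)) * B^(n-1-k) mod M
  val('d') - val('f') = 4 - 6 = -2
  B^(n-1-k) = 5^0 mod 251 = 1
  Delta = -2 * 1 mod 251 = 249

Answer: 249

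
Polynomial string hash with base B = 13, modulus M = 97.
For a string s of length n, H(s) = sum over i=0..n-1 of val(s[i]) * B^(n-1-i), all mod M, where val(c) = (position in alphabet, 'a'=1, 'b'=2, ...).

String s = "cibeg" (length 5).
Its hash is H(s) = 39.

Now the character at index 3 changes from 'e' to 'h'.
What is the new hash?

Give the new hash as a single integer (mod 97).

val('e') = 5, val('h') = 8
Position k = 3, exponent = n-1-k = 1
B^1 mod M = 13^1 mod 97 = 13
Delta = (8 - 5) * 13 mod 97 = 39
New hash = (39 + 39) mod 97 = 78

Answer: 78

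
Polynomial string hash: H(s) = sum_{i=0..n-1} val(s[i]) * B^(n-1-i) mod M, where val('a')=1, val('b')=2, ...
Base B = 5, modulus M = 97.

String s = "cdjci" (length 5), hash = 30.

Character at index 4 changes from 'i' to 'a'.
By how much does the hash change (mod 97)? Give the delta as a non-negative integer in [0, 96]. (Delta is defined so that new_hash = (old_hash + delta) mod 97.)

Delta formula: (val(new) - val(old)) * B^(n-1-k) mod M
  val('a') - val('i') = 1 - 9 = -8
  B^(n-1-k) = 5^0 mod 97 = 1
  Delta = -8 * 1 mod 97 = 89

Answer: 89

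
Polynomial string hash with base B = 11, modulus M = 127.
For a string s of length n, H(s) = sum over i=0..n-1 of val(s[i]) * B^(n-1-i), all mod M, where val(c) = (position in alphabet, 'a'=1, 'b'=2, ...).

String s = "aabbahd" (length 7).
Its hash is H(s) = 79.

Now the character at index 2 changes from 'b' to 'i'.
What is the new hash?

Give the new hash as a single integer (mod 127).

Answer: 77

Derivation:
val('b') = 2, val('i') = 9
Position k = 2, exponent = n-1-k = 4
B^4 mod M = 11^4 mod 127 = 36
Delta = (9 - 2) * 36 mod 127 = 125
New hash = (79 + 125) mod 127 = 77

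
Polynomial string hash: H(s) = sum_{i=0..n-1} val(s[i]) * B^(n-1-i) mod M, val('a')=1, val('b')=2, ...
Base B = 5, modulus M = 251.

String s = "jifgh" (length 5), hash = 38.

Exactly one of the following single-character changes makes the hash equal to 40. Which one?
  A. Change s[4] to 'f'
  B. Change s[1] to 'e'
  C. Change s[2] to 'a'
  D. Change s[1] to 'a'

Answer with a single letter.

Answer: B

Derivation:
Option A: s[4]='h'->'f', delta=(6-8)*5^0 mod 251 = 249, hash=38+249 mod 251 = 36
Option B: s[1]='i'->'e', delta=(5-9)*5^3 mod 251 = 2, hash=38+2 mod 251 = 40 <-- target
Option C: s[2]='f'->'a', delta=(1-6)*5^2 mod 251 = 126, hash=38+126 mod 251 = 164
Option D: s[1]='i'->'a', delta=(1-9)*5^3 mod 251 = 4, hash=38+4 mod 251 = 42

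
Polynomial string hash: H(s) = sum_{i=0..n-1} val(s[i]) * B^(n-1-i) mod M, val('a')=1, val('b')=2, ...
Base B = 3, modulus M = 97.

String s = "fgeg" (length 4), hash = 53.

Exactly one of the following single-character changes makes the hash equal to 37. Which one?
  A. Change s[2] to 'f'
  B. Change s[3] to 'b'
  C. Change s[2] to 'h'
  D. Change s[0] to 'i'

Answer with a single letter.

Answer: D

Derivation:
Option A: s[2]='e'->'f', delta=(6-5)*3^1 mod 97 = 3, hash=53+3 mod 97 = 56
Option B: s[3]='g'->'b', delta=(2-7)*3^0 mod 97 = 92, hash=53+92 mod 97 = 48
Option C: s[2]='e'->'h', delta=(8-5)*3^1 mod 97 = 9, hash=53+9 mod 97 = 62
Option D: s[0]='f'->'i', delta=(9-6)*3^3 mod 97 = 81, hash=53+81 mod 97 = 37 <-- target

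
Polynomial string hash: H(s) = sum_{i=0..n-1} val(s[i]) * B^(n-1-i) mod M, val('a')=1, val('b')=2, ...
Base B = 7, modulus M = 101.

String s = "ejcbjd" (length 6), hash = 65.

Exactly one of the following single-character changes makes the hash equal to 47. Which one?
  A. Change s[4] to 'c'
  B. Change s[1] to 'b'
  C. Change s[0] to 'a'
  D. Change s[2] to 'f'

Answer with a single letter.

Option A: s[4]='j'->'c', delta=(3-10)*7^1 mod 101 = 52, hash=65+52 mod 101 = 16
Option B: s[1]='j'->'b', delta=(2-10)*7^4 mod 101 = 83, hash=65+83 mod 101 = 47 <-- target
Option C: s[0]='e'->'a', delta=(1-5)*7^5 mod 101 = 38, hash=65+38 mod 101 = 2
Option D: s[2]='c'->'f', delta=(6-3)*7^3 mod 101 = 19, hash=65+19 mod 101 = 84

Answer: B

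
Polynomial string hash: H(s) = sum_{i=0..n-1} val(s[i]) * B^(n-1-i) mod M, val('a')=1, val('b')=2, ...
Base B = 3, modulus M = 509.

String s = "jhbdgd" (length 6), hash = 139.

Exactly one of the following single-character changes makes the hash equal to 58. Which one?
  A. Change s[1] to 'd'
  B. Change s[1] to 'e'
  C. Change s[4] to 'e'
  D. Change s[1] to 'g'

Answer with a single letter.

Answer: D

Derivation:
Option A: s[1]='h'->'d', delta=(4-8)*3^4 mod 509 = 185, hash=139+185 mod 509 = 324
Option B: s[1]='h'->'e', delta=(5-8)*3^4 mod 509 = 266, hash=139+266 mod 509 = 405
Option C: s[4]='g'->'e', delta=(5-7)*3^1 mod 509 = 503, hash=139+503 mod 509 = 133
Option D: s[1]='h'->'g', delta=(7-8)*3^4 mod 509 = 428, hash=139+428 mod 509 = 58 <-- target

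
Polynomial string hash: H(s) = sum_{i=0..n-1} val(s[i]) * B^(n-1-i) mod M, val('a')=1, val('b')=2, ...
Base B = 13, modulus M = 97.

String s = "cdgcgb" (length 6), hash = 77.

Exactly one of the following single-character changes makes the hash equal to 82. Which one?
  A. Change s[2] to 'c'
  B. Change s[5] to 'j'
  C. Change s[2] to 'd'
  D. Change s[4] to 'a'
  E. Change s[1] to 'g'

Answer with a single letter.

Answer: C

Derivation:
Option A: s[2]='g'->'c', delta=(3-7)*13^3 mod 97 = 39, hash=77+39 mod 97 = 19
Option B: s[5]='b'->'j', delta=(10-2)*13^0 mod 97 = 8, hash=77+8 mod 97 = 85
Option C: s[2]='g'->'d', delta=(4-7)*13^3 mod 97 = 5, hash=77+5 mod 97 = 82 <-- target
Option D: s[4]='g'->'a', delta=(1-7)*13^1 mod 97 = 19, hash=77+19 mod 97 = 96
Option E: s[1]='d'->'g', delta=(7-4)*13^4 mod 97 = 32, hash=77+32 mod 97 = 12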